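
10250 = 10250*1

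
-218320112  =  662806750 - 881126862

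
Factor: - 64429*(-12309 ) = 793056561= 3^1*11^1 * 19^1*373^1 * 3391^1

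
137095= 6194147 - 6057052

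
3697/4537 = 3697/4537 = 0.81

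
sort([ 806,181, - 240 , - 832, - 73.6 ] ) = [ -832, -240, - 73.6, 181,806]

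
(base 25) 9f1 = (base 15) 1ba1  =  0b1011101110001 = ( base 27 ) 867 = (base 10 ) 6001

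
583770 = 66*8845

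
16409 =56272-39863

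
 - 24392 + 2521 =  - 21871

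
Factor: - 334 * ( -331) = 110554 = 2^1 * 167^1*331^1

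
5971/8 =5971/8 = 746.38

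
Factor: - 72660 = - 2^2*3^1*5^1*7^1*173^1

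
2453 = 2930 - 477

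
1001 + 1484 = 2485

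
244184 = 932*262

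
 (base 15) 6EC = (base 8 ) 3044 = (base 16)624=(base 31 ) 1JM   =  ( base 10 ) 1572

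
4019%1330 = 29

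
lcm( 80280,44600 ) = 401400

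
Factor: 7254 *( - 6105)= - 44285670 = - 2^1*3^3* 5^1*11^1*13^1*31^1  *37^1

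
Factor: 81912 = 2^3*3^1 * 3413^1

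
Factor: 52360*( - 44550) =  - 2^4  *  3^4 * 5^3 * 7^1*11^2*17^1 = - 2332638000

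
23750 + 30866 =54616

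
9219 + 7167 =16386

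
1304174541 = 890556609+413617932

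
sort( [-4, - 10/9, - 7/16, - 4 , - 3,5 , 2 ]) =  [ - 4,-4, - 3, - 10/9, - 7/16, 2,  5]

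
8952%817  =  782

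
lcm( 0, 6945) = 0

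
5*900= 4500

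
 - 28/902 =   -  1  +  437/451 = - 0.03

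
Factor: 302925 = 3^1 * 5^2*7^1*577^1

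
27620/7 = 3945+ 5/7 = 3945.71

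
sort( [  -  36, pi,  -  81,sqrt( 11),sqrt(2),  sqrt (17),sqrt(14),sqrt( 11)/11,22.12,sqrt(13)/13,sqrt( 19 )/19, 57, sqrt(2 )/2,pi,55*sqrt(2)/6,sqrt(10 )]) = [ - 81, - 36, sqrt( 19)/19,  sqrt(13) /13,sqrt(11) /11,sqrt(2 )/2, sqrt(2 ) , pi,pi,  sqrt(10),  sqrt(11) , sqrt(14 ), sqrt( 17) , 55*sqrt(2 ) /6,22.12,57]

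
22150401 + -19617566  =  2532835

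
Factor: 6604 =2^2*13^1 * 127^1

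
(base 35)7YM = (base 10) 9787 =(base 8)23073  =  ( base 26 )ecb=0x263B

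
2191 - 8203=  - 6012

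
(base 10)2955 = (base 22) 627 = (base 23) 5DB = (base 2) 101110001011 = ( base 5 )43310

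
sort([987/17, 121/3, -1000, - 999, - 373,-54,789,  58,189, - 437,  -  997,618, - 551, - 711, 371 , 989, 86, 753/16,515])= [ - 1000, - 999, - 997,  -  711, - 551 ,  -  437, - 373, -54,121/3,753/16, 58, 987/17, 86,189 , 371,  515, 618, 789,989] 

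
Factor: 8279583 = 3^1*13^1*212297^1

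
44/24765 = 44/24765 = 0.00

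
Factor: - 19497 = - 3^1*67^1*97^1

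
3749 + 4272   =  8021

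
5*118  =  590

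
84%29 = 26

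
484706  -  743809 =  - 259103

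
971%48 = 11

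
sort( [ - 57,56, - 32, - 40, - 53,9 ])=[ - 57,-53, - 40, - 32,9, 56]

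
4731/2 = 4731/2 = 2365.50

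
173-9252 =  - 9079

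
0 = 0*4923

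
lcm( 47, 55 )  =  2585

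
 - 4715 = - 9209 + 4494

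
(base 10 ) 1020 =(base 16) 3FC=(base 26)1d6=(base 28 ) 18C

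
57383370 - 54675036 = 2708334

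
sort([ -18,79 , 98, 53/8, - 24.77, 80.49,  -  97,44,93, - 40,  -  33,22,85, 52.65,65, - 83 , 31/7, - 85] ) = [ - 97, - 85, - 83, -40, - 33, - 24.77 , - 18,31/7, 53/8,22,44, 52.65,  65, 79 , 80.49,85,93  ,  98]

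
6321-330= 5991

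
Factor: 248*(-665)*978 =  - 2^4*3^1*5^1*7^1*19^1*31^1*163^1  =  - 161291760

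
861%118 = 35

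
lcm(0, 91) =0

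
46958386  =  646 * 72691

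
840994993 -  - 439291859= 1280286852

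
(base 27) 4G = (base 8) 174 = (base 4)1330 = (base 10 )124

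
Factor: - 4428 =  - 2^2* 3^3 * 41^1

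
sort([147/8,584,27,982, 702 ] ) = [ 147/8, 27 , 584,  702,982 ] 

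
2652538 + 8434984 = 11087522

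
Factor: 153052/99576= 2^(- 1)*3^ ( - 3) *83^1 = 83/54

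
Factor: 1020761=7^1*145823^1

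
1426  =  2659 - 1233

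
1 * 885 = 885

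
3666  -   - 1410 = 5076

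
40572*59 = 2393748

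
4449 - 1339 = 3110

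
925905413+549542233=1475447646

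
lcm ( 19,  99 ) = 1881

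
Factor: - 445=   -  5^1*89^1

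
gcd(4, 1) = 1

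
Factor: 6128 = 2^4*383^1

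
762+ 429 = 1191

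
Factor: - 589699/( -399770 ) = 2^(-1)*5^ ( - 1)*7^( - 1)*11^1*5711^(  -  1)*53609^1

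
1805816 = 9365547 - 7559731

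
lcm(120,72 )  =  360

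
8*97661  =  781288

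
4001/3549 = 4001/3549 = 1.13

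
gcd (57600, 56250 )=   450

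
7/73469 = 7/73469 = 0.00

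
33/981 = 11/327 = 0.03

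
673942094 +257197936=931140030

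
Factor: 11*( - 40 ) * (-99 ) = 2^3*3^2*5^1*11^2 = 43560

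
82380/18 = 13730/3 = 4576.67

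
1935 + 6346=8281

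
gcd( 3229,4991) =1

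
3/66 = 1/22 = 0.05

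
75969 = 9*8441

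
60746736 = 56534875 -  - 4211861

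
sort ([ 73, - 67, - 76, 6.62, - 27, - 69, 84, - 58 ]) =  [  -  76, - 69, - 67, - 58 ,-27, 6.62, 73, 84] 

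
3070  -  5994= - 2924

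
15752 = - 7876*( - 2 ) 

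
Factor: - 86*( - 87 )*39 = 2^1*3^2*13^1*29^1*43^1 = 291798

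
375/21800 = 15/872 = 0.02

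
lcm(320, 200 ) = 1600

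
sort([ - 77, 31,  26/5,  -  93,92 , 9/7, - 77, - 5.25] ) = [ - 93, - 77, - 77, - 5.25, 9/7,26/5,31  ,  92 ] 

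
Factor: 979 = 11^1*89^1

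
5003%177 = 47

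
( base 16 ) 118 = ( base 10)280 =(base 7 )550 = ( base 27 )aa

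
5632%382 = 284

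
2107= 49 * 43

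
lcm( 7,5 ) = 35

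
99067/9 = 99067/9 = 11007.44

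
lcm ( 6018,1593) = 54162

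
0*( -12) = 0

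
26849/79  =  339 + 68/79=339.86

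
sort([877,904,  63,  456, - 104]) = [ -104, 63, 456,877, 904]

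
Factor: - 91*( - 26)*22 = 2^2 * 7^1*  11^1*13^2 =52052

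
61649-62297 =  - 648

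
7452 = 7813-361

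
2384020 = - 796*(-2995) 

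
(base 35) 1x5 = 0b100101010001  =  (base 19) 6ba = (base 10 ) 2385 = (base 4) 211101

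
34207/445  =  34207/445 = 76.87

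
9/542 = 9/542= 0.02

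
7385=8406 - 1021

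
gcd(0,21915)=21915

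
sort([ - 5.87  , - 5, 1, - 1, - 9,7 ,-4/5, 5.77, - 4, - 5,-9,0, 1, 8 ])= [ - 9,  -  9, - 5.87, - 5, - 5  ,  -  4, - 1, - 4/5, 0,1,1,5.77,7,8]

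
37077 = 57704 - 20627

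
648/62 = 324/31 = 10.45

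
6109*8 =48872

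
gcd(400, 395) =5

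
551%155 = 86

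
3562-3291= 271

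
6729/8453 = 6729/8453 = 0.80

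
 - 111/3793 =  - 111/3793=-0.03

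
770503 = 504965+265538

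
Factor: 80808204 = 2^2*3^1*6734017^1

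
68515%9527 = 1826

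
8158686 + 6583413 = 14742099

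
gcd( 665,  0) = 665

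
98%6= 2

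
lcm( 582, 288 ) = 27936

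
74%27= 20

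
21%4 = 1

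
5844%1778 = 510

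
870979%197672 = 80291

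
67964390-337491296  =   - 269526906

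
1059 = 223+836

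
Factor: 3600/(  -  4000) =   -  2^( - 1)*3^2*5^( - 1) = - 9/10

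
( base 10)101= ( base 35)2V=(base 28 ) 3H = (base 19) 56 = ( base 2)1100101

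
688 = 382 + 306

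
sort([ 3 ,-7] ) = [-7,  3] 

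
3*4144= 12432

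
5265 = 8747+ -3482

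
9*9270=83430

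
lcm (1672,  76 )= 1672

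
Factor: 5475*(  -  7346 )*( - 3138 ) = 126208320300 = 2^2*3^2*5^2 * 73^1* 523^1*3673^1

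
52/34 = 26/17 = 1.53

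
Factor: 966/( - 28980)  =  -1/30  =  -  2^( - 1)*3^( - 1 )*5^( - 1 ) 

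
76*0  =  0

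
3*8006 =24018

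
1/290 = 1/290 = 0.00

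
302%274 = 28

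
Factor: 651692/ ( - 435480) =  - 2^( - 1 )*3^( -1)*5^( - 1)*19^( - 1 )*853^1 =- 853/570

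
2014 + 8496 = 10510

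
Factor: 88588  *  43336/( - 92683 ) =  - 2^5*5417^1 * 22147^1 * 92683^( -1) = - 3839049568/92683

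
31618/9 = 31618/9 =3513.11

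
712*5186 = 3692432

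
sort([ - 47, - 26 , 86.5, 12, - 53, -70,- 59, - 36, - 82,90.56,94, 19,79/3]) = [ - 82,-70, - 59, - 53, - 47, - 36, - 26, 12,19,79/3, 86.5,90.56,94]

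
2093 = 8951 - 6858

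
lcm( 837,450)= 41850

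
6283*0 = 0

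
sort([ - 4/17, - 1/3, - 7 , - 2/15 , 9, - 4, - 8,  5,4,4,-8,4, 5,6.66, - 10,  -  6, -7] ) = [ - 10, - 8 , - 8, - 7,-7, - 6, - 4, - 1/3,  -  4/17,-2/15 , 4,4,4,5, 5,  6.66,9 ]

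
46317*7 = 324219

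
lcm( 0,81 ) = 0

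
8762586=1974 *4439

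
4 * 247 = 988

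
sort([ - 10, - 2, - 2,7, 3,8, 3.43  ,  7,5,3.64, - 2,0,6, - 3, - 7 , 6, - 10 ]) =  [ - 10, - 10, - 7, - 3, - 2, - 2, - 2,0, 3, 3.43,3.64,5, 6,  6, 7,7,8]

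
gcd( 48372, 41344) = 4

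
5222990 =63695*82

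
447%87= 12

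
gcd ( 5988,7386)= 6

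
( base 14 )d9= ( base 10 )191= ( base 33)5Q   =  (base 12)13b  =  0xbf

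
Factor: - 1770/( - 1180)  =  2^( -1)*3^1 = 3/2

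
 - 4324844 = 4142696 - 8467540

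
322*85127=27410894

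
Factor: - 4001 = -4001^1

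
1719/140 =1719/140= 12.28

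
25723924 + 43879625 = 69603549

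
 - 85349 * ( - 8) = 682792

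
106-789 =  - 683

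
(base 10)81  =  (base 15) 56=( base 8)121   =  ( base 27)30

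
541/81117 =541/81117 = 0.01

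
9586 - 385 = 9201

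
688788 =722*954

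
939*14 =13146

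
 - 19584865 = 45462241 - 65047106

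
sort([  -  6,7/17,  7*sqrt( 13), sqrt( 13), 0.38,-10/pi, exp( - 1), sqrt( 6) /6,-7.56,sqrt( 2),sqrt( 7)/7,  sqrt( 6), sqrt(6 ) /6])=[ - 7.56, - 6 , - 10/pi,exp( - 1 ),sqrt( 7 ) /7,0.38, sqrt (6)/6 , sqrt( 6)/6,7/17,sqrt( 2), sqrt ( 6),sqrt( 13),7*sqrt( 13) ] 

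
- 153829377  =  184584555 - 338413932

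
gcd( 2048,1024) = 1024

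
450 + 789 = 1239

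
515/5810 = 103/1162=0.09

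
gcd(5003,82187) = 1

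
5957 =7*851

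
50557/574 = 50557/574 = 88.08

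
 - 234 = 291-525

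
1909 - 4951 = - 3042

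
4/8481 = 4/8481= 0.00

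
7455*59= 439845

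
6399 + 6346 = 12745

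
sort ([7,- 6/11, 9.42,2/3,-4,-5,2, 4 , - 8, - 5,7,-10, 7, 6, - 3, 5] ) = [ - 10, - 8, - 5,-5, - 4, - 3, - 6/11,2/3 , 2,  4,5 , 6,7,7,7,9.42 ]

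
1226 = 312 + 914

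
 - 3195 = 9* (- 355)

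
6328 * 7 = 44296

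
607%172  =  91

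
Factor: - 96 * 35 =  - 3360 = - 2^5*3^1 * 5^1*7^1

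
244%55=24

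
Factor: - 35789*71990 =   -  2^1*5^1*13^1 * 23^1*313^1 * 2753^1 = - 2576450110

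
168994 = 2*84497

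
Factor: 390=2^1*3^1*5^1 * 13^1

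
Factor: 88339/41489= 7^( - 1)  *5927^( - 1)*88339^1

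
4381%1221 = 718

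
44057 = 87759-43702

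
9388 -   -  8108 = 17496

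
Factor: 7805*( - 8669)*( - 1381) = 93440593645 = 5^1  *7^1*223^1*1381^1 * 8669^1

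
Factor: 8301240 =2^3*3^2*5^1 * 23059^1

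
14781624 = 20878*708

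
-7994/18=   -  3997/9 = -  444.11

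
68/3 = 22 + 2/3 = 22.67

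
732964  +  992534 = 1725498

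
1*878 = 878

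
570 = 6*95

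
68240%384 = 272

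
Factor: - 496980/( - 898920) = 251/454= 2^( - 1)*227^(  -  1)*251^1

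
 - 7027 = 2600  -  9627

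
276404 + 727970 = 1004374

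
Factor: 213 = 3^1*71^1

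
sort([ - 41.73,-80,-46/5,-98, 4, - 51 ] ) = [-98, - 80,  -  51, - 41.73, - 46/5, 4] 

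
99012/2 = 49506=49506.00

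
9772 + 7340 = 17112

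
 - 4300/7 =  - 615 + 5/7 = -614.29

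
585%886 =585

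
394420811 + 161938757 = 556359568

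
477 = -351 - -828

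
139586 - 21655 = 117931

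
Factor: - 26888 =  - 2^3*3361^1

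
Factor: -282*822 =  - 231804=- 2^2*3^2 * 47^1 * 137^1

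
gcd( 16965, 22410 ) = 45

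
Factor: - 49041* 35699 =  - 1750714659 = -3^2*29^1*1231^1*5449^1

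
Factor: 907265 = 5^1*29^1*6257^1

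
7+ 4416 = 4423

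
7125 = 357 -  - 6768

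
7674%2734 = 2206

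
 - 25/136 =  - 1  +  111/136 =- 0.18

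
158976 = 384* 414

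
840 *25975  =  21819000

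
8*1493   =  11944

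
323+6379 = 6702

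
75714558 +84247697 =159962255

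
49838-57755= - 7917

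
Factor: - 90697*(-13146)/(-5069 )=-1192302762/5069=-2^1 * 3^1*7^1*37^( - 1 )*137^( - 1)*313^1*90697^1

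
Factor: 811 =811^1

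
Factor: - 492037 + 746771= 2^1*67^1*1901^1 = 254734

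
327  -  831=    - 504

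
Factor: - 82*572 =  -46904=- 2^3*11^1*13^1*41^1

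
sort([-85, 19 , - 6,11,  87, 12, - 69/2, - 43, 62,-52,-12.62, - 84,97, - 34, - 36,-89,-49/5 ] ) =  [ - 89, - 85, - 84, - 52, - 43, -36, - 69/2, - 34 , - 12.62, -49/5,-6, 11, 12, 19, 62, 87,97] 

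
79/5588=79/5588 = 0.01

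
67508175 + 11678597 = 79186772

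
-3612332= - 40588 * 89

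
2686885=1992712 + 694173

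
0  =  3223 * 0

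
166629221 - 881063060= - 714433839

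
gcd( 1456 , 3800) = 8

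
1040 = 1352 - 312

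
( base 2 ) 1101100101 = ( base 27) 155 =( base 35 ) ot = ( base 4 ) 31211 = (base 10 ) 869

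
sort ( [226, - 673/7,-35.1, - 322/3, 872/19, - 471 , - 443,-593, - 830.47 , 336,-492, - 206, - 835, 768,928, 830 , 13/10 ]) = [  -  835, - 830.47, - 593,-492 , - 471, - 443,-206,-322/3,  -  673/7, - 35.1,13/10, 872/19,  226, 336, 768,830, 928] 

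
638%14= 8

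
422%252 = 170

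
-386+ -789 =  - 1175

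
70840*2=141680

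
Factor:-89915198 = - 2^1*2963^1*15173^1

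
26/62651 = 26/62651= 0.00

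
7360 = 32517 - 25157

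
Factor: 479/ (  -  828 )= - 2^ ( - 2)*3^( - 2)*23^( - 1)*479^1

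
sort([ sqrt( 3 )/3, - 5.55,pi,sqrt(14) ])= [  -  5.55,sqrt( 3)/3, pi,sqrt( 14)]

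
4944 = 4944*1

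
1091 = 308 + 783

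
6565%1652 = 1609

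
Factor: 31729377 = 3^1*73^1*144883^1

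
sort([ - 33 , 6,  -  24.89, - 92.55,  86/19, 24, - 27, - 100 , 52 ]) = [ - 100, - 92.55, - 33, - 27,  -  24.89,86/19, 6, 24, 52 ]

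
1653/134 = 12+45/134 =12.34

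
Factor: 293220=2^2*3^4*5^1 * 181^1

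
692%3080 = 692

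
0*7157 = 0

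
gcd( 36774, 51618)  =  6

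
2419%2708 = 2419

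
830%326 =178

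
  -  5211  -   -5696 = 485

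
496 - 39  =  457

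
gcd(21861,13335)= 21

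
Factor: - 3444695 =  - 5^1*688939^1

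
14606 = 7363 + 7243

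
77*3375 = 259875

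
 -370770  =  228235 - 599005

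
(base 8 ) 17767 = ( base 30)92n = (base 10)8183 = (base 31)8FU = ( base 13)3956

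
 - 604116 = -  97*6228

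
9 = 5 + 4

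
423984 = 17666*24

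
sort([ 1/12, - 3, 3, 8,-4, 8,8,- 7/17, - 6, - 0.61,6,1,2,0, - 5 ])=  [ - 6 , - 5, - 4,- 3, - 0.61, - 7/17,0,1/12,1,2 , 3,6, 8,8,8] 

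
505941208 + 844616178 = 1350557386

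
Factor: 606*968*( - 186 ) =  -2^5*3^2*11^2*31^1 *101^1= - 109109088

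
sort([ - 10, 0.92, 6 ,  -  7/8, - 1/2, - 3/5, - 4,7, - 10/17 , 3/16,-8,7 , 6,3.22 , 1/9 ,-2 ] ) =[ - 10, -8, - 4, - 2, - 7/8 ,-3/5,-10/17, - 1/2,1/9,3/16, 0.92 , 3.22,6,  6,7, 7]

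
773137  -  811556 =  - 38419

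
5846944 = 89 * 65696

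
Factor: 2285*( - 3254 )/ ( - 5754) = 3^( - 1 )*5^1*7^( - 1 )*137^( - 1) * 457^1*1627^1  =  3717695/2877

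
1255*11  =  13805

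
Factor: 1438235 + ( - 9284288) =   -  7846053 = - 3^1*2615351^1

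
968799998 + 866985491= 1835785489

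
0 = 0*1311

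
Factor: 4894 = 2^1 * 2447^1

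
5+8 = 13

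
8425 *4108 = 34609900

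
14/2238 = 7/1119  =  0.01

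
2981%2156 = 825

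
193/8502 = 193/8502 =0.02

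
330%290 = 40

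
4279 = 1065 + 3214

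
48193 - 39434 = 8759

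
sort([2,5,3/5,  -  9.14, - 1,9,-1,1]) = [-9.14, - 1,-1,3/5, 1,2,5, 9 ] 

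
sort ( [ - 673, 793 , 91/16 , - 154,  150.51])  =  [ - 673, - 154, 91/16, 150.51,793 ] 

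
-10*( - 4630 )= 46300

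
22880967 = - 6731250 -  - 29612217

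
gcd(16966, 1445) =17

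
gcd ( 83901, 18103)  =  1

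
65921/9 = 65921/9 =7324.56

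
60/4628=15/1157= 0.01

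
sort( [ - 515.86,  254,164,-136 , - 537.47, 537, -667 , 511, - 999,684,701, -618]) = [ - 999 ,-667, - 618, - 537.47,-515.86 ,-136, 164,  254 , 511, 537, 684, 701]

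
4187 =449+3738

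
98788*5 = 493940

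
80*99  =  7920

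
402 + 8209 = 8611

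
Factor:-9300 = -2^2*3^1*5^2*31^1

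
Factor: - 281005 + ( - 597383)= - 2^2* 3^1*7^1*10457^1=- 878388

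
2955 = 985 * 3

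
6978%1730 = 58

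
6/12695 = 6/12695 =0.00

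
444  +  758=1202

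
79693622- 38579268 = 41114354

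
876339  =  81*10819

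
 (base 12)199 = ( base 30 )8l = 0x105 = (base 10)261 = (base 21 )C9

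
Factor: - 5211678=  - 2^1 * 3^1*868613^1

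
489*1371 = 670419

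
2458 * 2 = 4916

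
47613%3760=2493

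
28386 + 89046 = 117432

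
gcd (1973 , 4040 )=1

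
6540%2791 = 958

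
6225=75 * 83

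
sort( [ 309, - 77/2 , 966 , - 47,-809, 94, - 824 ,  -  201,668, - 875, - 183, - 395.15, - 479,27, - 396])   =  [ - 875, - 824 , - 809,-479, - 396, - 395.15,  -  201,-183, - 47, - 77/2, 27, 94, 309,668,966] 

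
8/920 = 1/115 = 0.01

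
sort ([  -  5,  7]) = [-5, 7]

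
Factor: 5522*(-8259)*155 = -2^1*3^1*5^1  *  11^1*31^1*251^1*2753^1= - 7068960690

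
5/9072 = 5/9072 =0.00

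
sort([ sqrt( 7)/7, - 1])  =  [  -  1,sqrt( 7) /7]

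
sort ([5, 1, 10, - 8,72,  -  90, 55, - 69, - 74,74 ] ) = [ -90,-74,  -  69, - 8, 1,  5,10 , 55,72,74]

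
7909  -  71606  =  -63697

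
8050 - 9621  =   - 1571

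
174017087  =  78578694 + 95438393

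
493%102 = 85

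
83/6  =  83/6 = 13.83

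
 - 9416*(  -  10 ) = 94160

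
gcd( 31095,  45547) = 1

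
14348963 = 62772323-48423360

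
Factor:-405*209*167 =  - 3^4*5^1*11^1*19^1*167^1 = -14135715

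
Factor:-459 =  - 3^3 * 17^1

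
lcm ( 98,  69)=6762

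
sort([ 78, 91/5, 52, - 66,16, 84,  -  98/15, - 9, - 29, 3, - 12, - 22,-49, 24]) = [ - 66,-49 , - 29, - 22, - 12 , - 9, - 98/15,3,16, 91/5,24,52, 78,84 ] 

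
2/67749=2/67749 = 0.00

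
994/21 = 47 +1/3 =47.33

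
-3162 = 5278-8440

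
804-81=723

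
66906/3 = 22302=22302.00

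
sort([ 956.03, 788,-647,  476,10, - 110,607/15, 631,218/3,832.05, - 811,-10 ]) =[ -811 ,-647, - 110, - 10,10, 607/15,218/3,476, 631,788,832.05,956.03]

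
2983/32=2983/32  =  93.22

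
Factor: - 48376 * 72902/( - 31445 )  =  3526707152/31445 = 2^4 * 5^ ( - 1 )*19^( - 1 )*331^( - 1 )*6047^1*36451^1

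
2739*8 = 21912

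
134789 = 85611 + 49178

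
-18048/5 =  -18048/5= -3609.60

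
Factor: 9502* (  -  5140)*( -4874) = 2^4*5^1*257^1*2437^1*4751^1 = 238047524720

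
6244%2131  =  1982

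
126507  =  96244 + 30263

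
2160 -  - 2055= 4215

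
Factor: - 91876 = - 2^2*103^1 * 223^1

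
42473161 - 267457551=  - 224984390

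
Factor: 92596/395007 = 2^2*3^(-1)*7^1*353^( - 1 )*373^( - 1 )*3307^1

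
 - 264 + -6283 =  - 6547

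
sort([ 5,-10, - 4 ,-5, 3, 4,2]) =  [ - 10, - 5,- 4,2,3,4,5] 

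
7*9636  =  67452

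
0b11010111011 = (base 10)1723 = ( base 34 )1gn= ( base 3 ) 2100211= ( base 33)1J7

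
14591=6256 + 8335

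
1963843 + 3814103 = 5777946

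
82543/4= 82543/4=20635.75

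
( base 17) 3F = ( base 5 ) 231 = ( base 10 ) 66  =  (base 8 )102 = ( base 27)2C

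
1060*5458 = 5785480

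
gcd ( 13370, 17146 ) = 2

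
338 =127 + 211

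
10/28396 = 5/14198 = 0.00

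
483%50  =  33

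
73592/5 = 14718 + 2/5 = 14718.40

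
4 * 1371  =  5484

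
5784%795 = 219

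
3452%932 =656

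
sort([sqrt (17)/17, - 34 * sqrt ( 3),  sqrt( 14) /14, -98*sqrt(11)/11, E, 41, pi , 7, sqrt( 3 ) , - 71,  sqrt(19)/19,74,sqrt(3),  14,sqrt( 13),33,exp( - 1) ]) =[ - 71, - 34*sqrt (3), - 98*sqrt( 11)/11,  sqrt( 19)/19 , sqrt( 17) /17,sqrt ( 14)/14,exp( - 1 ),sqrt( 3),sqrt( 3),E, pi , sqrt(13) , 7,14,33,41, 74]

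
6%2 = 0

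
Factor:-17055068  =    -  2^2*463^1*9209^1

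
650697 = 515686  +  135011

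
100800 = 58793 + 42007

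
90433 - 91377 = -944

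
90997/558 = 163 + 43/558 = 163.08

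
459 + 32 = 491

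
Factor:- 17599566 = -2^1*3^1*229^1*12809^1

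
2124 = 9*236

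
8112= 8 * 1014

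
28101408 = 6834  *4112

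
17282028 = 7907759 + 9374269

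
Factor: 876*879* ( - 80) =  - 61600320= - 2^6*3^2*5^1*73^1*293^1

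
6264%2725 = 814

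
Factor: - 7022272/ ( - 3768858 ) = 3511136/1884429 = 2^5 * 3^ ( - 2 )  *  113^1* 971^1*209381^( - 1 )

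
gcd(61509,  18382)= 707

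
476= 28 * 17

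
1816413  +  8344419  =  10160832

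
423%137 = 12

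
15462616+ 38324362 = 53786978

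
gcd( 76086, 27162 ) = 54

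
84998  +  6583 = 91581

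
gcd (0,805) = 805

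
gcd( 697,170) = 17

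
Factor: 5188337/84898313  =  7^1*11^1*23^( - 1)*37^ ( - 1 )*43^1*67^( - 1)*1489^( -1)*1567^1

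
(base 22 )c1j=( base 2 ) 1011011011001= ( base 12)3475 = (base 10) 5849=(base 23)b17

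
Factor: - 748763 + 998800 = 250037^1 = 250037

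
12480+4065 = 16545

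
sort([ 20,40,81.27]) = [ 20,40, 81.27] 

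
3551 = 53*67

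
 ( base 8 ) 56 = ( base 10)46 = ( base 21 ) 24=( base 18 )2A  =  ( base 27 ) 1J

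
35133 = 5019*7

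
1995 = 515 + 1480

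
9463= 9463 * 1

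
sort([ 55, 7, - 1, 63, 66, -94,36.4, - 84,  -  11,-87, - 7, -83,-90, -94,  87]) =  [ - 94, - 94, - 90, - 87 , - 84, -83, - 11,-7,  -  1,7, 36.4, 55, 63, 66,87 ] 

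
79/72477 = 79/72477 =0.00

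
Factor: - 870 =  - 2^1*3^1*5^1*29^1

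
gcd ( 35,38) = 1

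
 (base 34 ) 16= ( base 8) 50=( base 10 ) 40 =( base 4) 220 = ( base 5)130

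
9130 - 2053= 7077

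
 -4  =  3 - 7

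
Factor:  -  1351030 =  - 2^1*5^1* 167^1*809^1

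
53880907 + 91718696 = 145599603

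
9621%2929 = 834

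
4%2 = 0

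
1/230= 1/230 = 0.00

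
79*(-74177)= - 5859983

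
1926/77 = 1926/77=25.01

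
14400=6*2400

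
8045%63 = 44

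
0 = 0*2512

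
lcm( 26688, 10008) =80064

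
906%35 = 31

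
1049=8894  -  7845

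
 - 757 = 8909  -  9666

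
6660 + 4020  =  10680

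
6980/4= 1745 = 1745.00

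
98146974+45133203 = 143280177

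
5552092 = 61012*91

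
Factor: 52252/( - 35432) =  - 2^ ( - 1)*43^( - 1) * 103^( - 1)*13063^1 = -13063/8858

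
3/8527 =3/8527= 0.00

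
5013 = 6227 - 1214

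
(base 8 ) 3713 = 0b11111001011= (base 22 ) 42f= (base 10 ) 1995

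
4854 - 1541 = 3313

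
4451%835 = 276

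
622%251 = 120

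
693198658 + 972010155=1665208813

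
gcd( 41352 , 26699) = 1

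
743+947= 1690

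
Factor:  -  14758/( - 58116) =2^( - 1 )* 3^(-1) * 29^(-1)  *47^1*157^1*  167^( - 1) = 7379/29058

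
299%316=299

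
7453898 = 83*89806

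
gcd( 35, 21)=7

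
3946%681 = 541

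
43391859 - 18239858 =25152001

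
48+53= 101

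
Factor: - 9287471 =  - 9287471^1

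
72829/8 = 9103 + 5/8 = 9103.62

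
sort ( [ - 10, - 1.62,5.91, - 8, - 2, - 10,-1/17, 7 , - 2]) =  [  -  10,-10,-8, - 2,-2, - 1.62, - 1/17, 5.91,7] 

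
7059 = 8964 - 1905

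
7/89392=7/89392 = 0.00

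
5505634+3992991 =9498625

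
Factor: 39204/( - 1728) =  - 2^(  -  4 ) * 3^1*11^2 =- 363/16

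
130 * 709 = 92170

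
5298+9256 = 14554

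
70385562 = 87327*806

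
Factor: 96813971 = 881^1 *109891^1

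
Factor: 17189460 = 2^2 * 3^2 * 5^1*29^1*37^1*89^1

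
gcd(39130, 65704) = 86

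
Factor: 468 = 2^2*3^2*13^1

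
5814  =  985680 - 979866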